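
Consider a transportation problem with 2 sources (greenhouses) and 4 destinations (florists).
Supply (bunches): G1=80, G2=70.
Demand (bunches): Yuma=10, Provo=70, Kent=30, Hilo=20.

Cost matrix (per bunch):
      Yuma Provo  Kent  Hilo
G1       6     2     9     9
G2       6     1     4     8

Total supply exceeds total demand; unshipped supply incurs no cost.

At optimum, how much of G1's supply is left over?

20

Minimum-cost shipments:
  G1–Yuma: 10 × 6 = 60
  G1–Provo: 50 × 2 = 100
  G2–Provo: 20 × 1 = 20
  G2–Kent: 30 × 4 = 120
  G2–Hilo: 20 × 8 = 160
Total cost = 460.
G1 ships 60 of its 80, leaving 20.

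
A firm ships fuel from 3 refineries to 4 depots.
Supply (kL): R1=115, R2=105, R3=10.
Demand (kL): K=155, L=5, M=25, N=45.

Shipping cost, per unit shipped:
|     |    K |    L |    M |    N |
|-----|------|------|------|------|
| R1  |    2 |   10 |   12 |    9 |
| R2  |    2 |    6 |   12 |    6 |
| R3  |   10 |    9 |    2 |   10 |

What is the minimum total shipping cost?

810

A cheapest plan:
  R1->K: 115 × 2 = 230
  R2->K: 40 × 2 = 80
  R2->L: 5 × 6 = 30
  R2->M: 15 × 12 = 180
  R2->N: 45 × 6 = 270
  R3->M: 10 × 2 = 20
Total = 230 + 80 + 30 + 180 + 270 + 20 = 810.
(Supply check: R1 ships 115; R2 ships 105; R3 ships 10.)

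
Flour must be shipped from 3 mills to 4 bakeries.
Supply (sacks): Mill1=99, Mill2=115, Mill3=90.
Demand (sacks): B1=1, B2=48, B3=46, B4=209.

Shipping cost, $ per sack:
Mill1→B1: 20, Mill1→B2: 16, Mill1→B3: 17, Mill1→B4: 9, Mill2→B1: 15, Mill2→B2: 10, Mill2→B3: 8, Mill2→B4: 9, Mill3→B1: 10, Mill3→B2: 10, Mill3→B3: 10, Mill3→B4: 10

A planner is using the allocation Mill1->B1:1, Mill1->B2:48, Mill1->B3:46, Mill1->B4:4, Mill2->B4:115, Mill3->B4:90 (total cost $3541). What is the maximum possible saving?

Current plan cost = 1·20 + 48·16 + 46·17 + 4·9 + 115·9 + 90·10 = $3541.
Optimal plan:
  Mill1→B4: 99 sacks
  Mill2→B3: 46 sacks
  Mill2→B4: 69 sacks
  Mill3→B1: 1 sacks
  Mill3→B2: 48 sacks
  Mill3→B4: 41 sacks
Optimal cost = $2780.
Saving = 3541 − 2780 = $761.

761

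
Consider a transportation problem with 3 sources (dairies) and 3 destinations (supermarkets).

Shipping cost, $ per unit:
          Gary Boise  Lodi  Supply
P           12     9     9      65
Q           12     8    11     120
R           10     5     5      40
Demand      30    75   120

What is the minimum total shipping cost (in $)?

1910

One minimum-cost allocation:
  P->Lodi: 65 × $9 = $585
  Q->Gary: 30 × $12 = $360
  Q->Boise: 75 × $8 = $600
  Q->Lodi: 15 × $11 = $165
  R->Lodi: 40 × $5 = $200
Total = 585 + 360 + 600 + 165 + 200 = $1910.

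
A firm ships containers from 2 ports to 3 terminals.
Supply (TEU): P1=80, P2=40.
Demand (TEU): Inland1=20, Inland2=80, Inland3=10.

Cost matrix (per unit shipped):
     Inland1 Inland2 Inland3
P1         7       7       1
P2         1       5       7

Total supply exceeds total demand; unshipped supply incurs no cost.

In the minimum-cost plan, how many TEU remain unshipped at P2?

Minimum-cost shipments:
  P1–Inland2: 60 × 7 = 420
  P1–Inland3: 10 × 1 = 10
  P2–Inland1: 20 × 1 = 20
  P2–Inland2: 20 × 5 = 100
Total cost = 550.
P2 ships 40 of its 40, leaving 0.

0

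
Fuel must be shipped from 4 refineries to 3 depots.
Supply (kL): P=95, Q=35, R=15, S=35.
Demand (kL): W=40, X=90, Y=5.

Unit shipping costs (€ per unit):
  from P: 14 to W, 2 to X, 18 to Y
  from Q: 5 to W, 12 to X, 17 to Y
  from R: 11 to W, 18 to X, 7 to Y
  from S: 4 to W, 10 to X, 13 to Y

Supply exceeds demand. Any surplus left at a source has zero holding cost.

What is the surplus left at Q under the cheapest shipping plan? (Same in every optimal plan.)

30

Minimum-cost shipments:
  P–X: 90 × €2 = €180
  Q–W: 5 × €5 = €25
  R–Y: 5 × €7 = €35
  S–W: 35 × €4 = €140
Total cost = €380.
Q ships 5 of its 35, leaving 30.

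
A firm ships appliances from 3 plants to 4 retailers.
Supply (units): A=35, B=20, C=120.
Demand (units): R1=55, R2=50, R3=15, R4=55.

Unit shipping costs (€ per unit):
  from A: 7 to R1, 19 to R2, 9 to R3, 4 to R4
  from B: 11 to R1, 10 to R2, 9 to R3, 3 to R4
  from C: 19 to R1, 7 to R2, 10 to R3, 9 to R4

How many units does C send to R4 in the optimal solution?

Solving gives:
  A–R1: 35 × €7 = €245
  B–R1: 20 × €11 = €220
  C–R2: 50 × €7 = €350
  C–R3: 15 × €10 = €150
  C–R4: 55 × €9 = €495
Total cost = €1460.
So C→R4 carries 55 units.

55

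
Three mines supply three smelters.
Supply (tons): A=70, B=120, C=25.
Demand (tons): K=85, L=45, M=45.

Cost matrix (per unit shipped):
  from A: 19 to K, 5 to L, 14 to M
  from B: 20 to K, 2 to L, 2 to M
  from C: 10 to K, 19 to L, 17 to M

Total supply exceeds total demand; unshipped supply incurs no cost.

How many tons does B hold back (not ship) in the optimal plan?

30

Minimum-cost shipments:
  A–K: 60 × 19 = 1140
  B–L: 45 × 2 = 90
  B–M: 45 × 2 = 90
  C–K: 25 × 10 = 250
Total cost = 1570.
B ships 90 of its 120, leaving 30.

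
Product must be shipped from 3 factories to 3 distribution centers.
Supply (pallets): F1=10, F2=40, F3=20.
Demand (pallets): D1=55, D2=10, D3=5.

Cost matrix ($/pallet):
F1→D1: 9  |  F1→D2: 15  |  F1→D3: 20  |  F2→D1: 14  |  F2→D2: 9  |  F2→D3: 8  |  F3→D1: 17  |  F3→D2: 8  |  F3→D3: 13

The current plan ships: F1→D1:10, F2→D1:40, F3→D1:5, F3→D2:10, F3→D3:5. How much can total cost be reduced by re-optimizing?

10

Current plan cost = 10·9 + 40·14 + 5·17 + 10·8 + 5·13 = $880.
Optimal plan:
  F1 to D1: 10 × $9 = $90
  F2 to D1: 35 × $14 = $490
  F2 to D3: 5 × $8 = $40
  F3 to D1: 10 × $17 = $170
  F3 to D2: 10 × $8 = $80
Optimal cost = $870.
Saving = 880 − 870 = $10.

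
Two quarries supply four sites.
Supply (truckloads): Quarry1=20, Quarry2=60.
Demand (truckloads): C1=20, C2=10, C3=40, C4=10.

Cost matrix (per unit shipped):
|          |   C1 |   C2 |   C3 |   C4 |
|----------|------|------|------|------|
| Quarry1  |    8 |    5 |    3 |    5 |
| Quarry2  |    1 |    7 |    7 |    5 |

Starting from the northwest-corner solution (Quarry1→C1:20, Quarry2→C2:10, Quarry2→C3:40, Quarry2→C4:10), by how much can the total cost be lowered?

Current plan cost = 20·8 + 10·7 + 40·7 + 10·5 = 560.
Optimal plan:
  Quarry1–C3: 20 × 3 = 60
  Quarry2–C1: 20 × 1 = 20
  Quarry2–C2: 10 × 7 = 70
  Quarry2–C3: 20 × 7 = 140
  Quarry2–C4: 10 × 5 = 50
Optimal cost = 340.
Saving = 560 − 340 = 220.

220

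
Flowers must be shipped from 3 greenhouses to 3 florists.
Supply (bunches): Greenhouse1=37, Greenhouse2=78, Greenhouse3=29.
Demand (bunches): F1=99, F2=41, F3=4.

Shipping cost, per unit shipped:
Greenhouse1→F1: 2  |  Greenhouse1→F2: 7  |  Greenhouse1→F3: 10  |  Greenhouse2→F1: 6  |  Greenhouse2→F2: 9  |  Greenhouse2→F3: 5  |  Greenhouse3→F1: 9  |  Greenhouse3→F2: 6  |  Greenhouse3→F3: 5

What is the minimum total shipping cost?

Optimal allocation:
  Greenhouse1–F1: 37 bunches
  Greenhouse2–F1: 62 bunches
  Greenhouse2–F2: 12 bunches
  Greenhouse2–F3: 4 bunches
  Greenhouse3–F2: 29 bunches
Total cost = 748.
(Supply check: Greenhouse1 ships 37; Greenhouse2 ships 78; Greenhouse3 ships 29.)

748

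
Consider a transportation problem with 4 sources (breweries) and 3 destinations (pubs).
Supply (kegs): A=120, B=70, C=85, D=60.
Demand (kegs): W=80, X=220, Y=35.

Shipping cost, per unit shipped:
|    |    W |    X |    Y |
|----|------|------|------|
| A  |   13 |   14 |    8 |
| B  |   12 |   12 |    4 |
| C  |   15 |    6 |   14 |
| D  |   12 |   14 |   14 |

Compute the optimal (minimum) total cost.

A cheapest plan:
  A→W: 20 × 13 = 260
  A→X: 100 × 14 = 1400
  B→X: 35 × 12 = 420
  B→Y: 35 × 4 = 140
  C→X: 85 × 6 = 510
  D→W: 60 × 12 = 720
Total = 260 + 1400 + 420 + 140 + 510 + 720 = 3450.

3450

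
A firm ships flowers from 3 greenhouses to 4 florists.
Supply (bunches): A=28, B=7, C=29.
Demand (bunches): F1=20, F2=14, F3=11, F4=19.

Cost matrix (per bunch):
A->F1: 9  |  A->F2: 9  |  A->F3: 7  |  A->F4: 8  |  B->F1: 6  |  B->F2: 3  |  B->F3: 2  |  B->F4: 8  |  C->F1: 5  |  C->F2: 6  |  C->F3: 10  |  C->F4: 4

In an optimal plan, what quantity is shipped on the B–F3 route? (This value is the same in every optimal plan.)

The minimum-cost plan:
  A→F2: 7 bunches
  A→F3: 11 bunches
  A→F4: 10 bunches
  B→F2: 7 bunches
  C→F1: 20 bunches
  C→F4: 9 bunches
Total cost = 377.
The route B→F3 is not used.

0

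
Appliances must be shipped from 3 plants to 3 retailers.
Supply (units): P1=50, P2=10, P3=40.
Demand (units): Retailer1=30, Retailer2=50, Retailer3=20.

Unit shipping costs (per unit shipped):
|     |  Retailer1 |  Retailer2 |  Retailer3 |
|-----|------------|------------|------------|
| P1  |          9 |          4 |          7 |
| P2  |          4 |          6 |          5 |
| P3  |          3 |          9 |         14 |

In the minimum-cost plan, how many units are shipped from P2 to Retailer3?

Optimal shipments:
  P1→Retailer2: 40 × 4 = 160
  P1→Retailer3: 10 × 7 = 70
  P2→Retailer3: 10 × 5 = 50
  P3→Retailer1: 30 × 3 = 90
  P3→Retailer2: 10 × 9 = 90
Total cost = 460.
So P2→Retailer3 carries 10 units.

10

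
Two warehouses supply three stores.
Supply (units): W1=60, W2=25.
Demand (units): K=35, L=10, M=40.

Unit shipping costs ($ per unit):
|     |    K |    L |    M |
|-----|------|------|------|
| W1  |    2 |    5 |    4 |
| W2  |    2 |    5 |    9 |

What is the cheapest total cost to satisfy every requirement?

An optimal shipping plan:
  W1–K: 10 units
  W1–L: 10 units
  W1–M: 40 units
  W2–K: 25 units
Total cost = $280.

280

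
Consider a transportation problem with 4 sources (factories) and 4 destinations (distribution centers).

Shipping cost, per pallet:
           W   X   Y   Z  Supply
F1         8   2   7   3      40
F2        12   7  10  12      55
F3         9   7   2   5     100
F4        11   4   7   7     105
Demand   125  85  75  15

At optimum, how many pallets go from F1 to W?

Solving gives:
  F1→W: 25 × 8 = 200
  F1→Z: 15 × 3 = 45
  F2→W: 55 × 12 = 660
  F3→W: 25 × 9 = 225
  F3→Y: 75 × 2 = 150
  F4→W: 20 × 11 = 220
  F4→X: 85 × 4 = 340
Total cost = 1840.
So F1→W carries 25 pallets.

25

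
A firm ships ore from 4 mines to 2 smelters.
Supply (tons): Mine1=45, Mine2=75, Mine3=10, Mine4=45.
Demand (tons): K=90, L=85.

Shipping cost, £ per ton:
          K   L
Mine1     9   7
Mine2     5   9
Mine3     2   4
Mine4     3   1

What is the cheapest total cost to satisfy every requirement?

One minimum-cost allocation:
  Mine1 to K: 5 × £9 = £45
  Mine1 to L: 40 × £7 = £280
  Mine2 to K: 75 × £5 = £375
  Mine3 to K: 10 × £2 = £20
  Mine4 to L: 45 × £1 = £45
Total = 45 + 280 + 375 + 20 + 45 = £765.

765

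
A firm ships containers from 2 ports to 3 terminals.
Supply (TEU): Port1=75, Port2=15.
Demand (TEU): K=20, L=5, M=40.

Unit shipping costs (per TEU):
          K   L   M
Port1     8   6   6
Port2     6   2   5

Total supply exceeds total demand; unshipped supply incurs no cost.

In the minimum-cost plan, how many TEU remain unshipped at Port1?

An optimal plan:
  Port1 to K: 10 × 8 = 80
  Port1 to M: 40 × 6 = 240
  Port2 to K: 10 × 6 = 60
  Port2 to L: 5 × 2 = 10
Total cost = 390.
Port1 ships 50 of its 75, leaving 25.

25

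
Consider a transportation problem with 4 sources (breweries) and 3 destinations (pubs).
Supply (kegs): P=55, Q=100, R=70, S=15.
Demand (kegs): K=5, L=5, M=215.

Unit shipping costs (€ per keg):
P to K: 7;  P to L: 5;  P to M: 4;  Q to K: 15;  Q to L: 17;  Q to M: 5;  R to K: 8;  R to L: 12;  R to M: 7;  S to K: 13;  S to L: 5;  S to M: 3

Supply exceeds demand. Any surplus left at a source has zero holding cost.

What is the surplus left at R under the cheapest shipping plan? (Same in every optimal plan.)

15

Minimum-cost shipments:
  P→L: 5 × €5 = €25
  P→M: 50 × €4 = €200
  Q→M: 100 × €5 = €500
  R→K: 5 × €8 = €40
  R→M: 50 × €7 = €350
  S→M: 15 × €3 = €45
Total cost = €1160.
R ships 55 of its 70, leaving 15.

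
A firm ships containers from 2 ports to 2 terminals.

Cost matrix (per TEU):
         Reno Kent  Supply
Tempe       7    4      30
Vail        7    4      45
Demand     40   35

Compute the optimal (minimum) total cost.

420

A cheapest plan:
  Tempe to Kent: 30 × 4 = 120
  Vail to Reno: 40 × 7 = 280
  Vail to Kent: 5 × 4 = 20
Total = 120 + 280 + 20 = 420.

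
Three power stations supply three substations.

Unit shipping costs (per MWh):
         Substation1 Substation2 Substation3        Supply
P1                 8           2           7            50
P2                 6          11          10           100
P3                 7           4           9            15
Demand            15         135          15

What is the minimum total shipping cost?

1170

Optimal allocation:
  P1→Substation2: 50 × 2 = 100
  P2→Substation1: 15 × 6 = 90
  P2→Substation2: 70 × 11 = 770
  P2→Substation3: 15 × 10 = 150
  P3→Substation2: 15 × 4 = 60
Total = 100 + 90 + 770 + 150 + 60 = 1170.
(Supply check: P1 ships 50; P2 ships 100; P3 ships 15.)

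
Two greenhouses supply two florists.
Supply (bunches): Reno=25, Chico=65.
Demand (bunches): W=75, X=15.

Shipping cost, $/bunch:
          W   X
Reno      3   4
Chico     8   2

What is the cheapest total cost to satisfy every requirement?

505

Optimal allocation:
  Reno->W: 25 × $3 = $75
  Chico->W: 50 × $8 = $400
  Chico->X: 15 × $2 = $30
Total = 75 + 400 + 30 = $505.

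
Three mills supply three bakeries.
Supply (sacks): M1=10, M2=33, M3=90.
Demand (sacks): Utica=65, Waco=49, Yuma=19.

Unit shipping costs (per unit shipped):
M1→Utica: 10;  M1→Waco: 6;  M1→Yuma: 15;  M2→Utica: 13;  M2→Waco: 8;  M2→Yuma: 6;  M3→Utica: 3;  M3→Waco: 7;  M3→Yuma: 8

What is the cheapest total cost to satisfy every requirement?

656

Optimal allocation:
  M1–Waco: 10 sacks
  M2–Waco: 14 sacks
  M2–Yuma: 19 sacks
  M3–Utica: 65 sacks
  M3–Waco: 25 sacks
Total cost = 656.
(Supply check: M1 ships 10; M2 ships 33; M3 ships 90.)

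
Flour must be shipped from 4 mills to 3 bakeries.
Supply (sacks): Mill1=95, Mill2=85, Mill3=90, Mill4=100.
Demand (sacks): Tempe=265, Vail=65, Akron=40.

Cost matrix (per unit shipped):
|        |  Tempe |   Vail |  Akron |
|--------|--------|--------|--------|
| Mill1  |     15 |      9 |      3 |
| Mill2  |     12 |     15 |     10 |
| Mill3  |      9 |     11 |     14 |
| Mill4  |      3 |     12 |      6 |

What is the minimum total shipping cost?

2765

A cheapest plan:
  Mill1->Vail: 55 × 9 = 495
  Mill1->Akron: 40 × 3 = 120
  Mill2->Tempe: 85 × 12 = 1020
  Mill3->Tempe: 80 × 9 = 720
  Mill3->Vail: 10 × 11 = 110
  Mill4->Tempe: 100 × 3 = 300
Total = 495 + 120 + 1020 + 720 + 110 + 300 = 2765.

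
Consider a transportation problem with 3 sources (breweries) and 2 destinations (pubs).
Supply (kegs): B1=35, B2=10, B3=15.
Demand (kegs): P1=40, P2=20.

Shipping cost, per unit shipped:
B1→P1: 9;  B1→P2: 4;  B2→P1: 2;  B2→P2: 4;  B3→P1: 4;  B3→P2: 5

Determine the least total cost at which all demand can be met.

295

An optimal shipping plan:
  B1 to P1: 15 kegs
  B1 to P2: 20 kegs
  B2 to P1: 10 kegs
  B3 to P1: 15 kegs
Total cost = 295.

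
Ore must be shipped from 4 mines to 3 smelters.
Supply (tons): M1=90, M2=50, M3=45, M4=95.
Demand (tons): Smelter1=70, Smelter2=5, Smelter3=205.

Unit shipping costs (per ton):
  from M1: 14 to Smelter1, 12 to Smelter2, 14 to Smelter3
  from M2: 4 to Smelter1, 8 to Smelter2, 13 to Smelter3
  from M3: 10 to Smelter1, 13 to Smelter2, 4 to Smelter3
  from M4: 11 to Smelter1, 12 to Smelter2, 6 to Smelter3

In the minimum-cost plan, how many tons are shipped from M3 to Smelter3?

45

Optimal shipments:
  M1–Smelter1: 20 × 14 = 280
  M1–Smelter2: 5 × 12 = 60
  M1–Smelter3: 65 × 14 = 910
  M2–Smelter1: 50 × 4 = 200
  M3–Smelter3: 45 × 4 = 180
  M4–Smelter3: 95 × 6 = 570
Total cost = 2200.
So M3→Smelter3 carries 45 tons.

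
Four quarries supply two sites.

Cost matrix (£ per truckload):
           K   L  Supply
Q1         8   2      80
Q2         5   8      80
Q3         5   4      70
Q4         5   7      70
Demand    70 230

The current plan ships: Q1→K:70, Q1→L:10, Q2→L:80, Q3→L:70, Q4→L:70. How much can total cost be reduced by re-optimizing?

630

Current plan cost = 70·8 + 10·2 + 80·8 + 70·4 + 70·7 = £1990.
Optimal plan:
  Q1 to L: 80 truckloads
  Q2 to K: 70 truckloads
  Q2 to L: 10 truckloads
  Q3 to L: 70 truckloads
  Q4 to L: 70 truckloads
Optimal cost = £1360.
Saving = 1990 − 1360 = £630.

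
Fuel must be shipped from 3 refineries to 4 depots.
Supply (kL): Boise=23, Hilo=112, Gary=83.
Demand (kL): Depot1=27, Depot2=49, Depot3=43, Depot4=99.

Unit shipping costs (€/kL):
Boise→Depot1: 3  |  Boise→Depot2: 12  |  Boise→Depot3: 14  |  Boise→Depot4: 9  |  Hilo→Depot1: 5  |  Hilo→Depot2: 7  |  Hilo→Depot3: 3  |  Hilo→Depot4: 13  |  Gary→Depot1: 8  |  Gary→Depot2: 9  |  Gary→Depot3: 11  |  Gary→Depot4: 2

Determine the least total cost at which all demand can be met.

A cheapest plan:
  Boise–Depot1: 7 kL
  Boise–Depot4: 16 kL
  Hilo–Depot1: 20 kL
  Hilo–Depot2: 49 kL
  Hilo–Depot3: 43 kL
  Gary–Depot4: 83 kL
Total cost = €903.

903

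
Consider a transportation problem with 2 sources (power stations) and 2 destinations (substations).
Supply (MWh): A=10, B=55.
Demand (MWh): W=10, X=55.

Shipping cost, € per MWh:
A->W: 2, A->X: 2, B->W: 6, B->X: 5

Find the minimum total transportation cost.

A cheapest plan:
  A–W: 10 × €2 = €20
  B–X: 55 × €5 = €275
Total = 20 + 275 = €295.

295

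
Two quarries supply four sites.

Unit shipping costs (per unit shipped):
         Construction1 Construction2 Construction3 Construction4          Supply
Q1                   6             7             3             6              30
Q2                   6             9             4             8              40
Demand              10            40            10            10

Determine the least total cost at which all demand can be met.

An optimal shipping plan:
  Q1→Construction2: 20 truckloads
  Q1→Construction4: 10 truckloads
  Q2→Construction1: 10 truckloads
  Q2→Construction2: 20 truckloads
  Q2→Construction3: 10 truckloads
Total cost = 480.

480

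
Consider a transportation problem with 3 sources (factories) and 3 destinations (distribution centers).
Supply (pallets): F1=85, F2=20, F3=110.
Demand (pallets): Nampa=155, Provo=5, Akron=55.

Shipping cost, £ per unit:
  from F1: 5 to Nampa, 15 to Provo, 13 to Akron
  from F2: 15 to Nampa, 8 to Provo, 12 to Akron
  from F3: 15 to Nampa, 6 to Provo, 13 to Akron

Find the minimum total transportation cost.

2200

A cheapest plan:
  F1→Nampa: 85 × £5 = £425
  F2→Akron: 20 × £12 = £240
  F3→Nampa: 70 × £15 = £1050
  F3→Provo: 5 × £6 = £30
  F3→Akron: 35 × £13 = £455
Total = 425 + 240 + 1050 + 30 + 455 = £2200.
(Supply check: F1 ships 85; F2 ships 20; F3 ships 110.)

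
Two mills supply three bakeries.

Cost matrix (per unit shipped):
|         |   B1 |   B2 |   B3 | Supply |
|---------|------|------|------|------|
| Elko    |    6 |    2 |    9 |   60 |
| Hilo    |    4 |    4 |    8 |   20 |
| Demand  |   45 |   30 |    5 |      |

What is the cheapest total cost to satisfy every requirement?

An optimal shipping plan:
  Elko to B1: 25 × 6 = 150
  Elko to B2: 30 × 2 = 60
  Elko to B3: 5 × 9 = 45
  Hilo to B1: 20 × 4 = 80
Total = 150 + 60 + 45 + 80 = 335.
(Supply check: Elko ships 60; Hilo ships 20.)

335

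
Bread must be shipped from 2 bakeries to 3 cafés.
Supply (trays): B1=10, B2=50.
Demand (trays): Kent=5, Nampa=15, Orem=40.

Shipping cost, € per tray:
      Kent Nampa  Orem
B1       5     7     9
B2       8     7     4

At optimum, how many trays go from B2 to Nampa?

Optimal shipments:
  B1 to Kent: 5 trays
  B1 to Nampa: 5 trays
  B2 to Nampa: 10 trays
  B2 to Orem: 40 trays
Total cost = €290.
So B2→Nampa carries 10 trays.

10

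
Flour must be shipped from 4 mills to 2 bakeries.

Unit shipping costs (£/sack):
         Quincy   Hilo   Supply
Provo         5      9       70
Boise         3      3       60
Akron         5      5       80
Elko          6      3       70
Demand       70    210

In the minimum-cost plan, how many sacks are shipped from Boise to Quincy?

0

Optimal shipments:
  Provo→Quincy: 70 × £5 = £350
  Boise→Hilo: 60 × £3 = £180
  Akron→Hilo: 80 × £5 = £400
  Elko→Hilo: 70 × £3 = £210
Total cost = £1140.
The route Boise→Quincy is not used.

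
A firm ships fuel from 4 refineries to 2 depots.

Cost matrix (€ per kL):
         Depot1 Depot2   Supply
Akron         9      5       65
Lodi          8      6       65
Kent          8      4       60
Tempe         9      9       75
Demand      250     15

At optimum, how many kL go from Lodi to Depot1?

65

Solving gives:
  Akron–Depot1: 50 kL
  Akron–Depot2: 15 kL
  Lodi–Depot1: 65 kL
  Kent–Depot1: 60 kL
  Tempe–Depot1: 75 kL
Total cost = €2200.
So Lodi→Depot1 carries 65 kL.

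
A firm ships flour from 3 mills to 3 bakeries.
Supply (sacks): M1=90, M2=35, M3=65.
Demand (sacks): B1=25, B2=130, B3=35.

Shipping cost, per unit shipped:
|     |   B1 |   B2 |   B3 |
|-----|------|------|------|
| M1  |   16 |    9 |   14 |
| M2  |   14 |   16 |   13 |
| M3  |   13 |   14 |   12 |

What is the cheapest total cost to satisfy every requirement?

One minimum-cost allocation:
  M1→B2: 90 × 9 = 810
  M2→B3: 35 × 13 = 455
  M3→B1: 25 × 13 = 325
  M3→B2: 40 × 14 = 560
Total = 810 + 455 + 325 + 560 = 2150.

2150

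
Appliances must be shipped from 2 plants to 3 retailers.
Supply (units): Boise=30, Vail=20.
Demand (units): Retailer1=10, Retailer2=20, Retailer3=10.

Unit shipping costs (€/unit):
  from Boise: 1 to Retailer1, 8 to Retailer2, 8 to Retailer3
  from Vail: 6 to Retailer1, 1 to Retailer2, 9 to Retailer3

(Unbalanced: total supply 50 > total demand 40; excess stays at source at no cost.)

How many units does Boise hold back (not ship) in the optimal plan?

Minimum-cost shipments:
  Boise->Retailer1: 10 × €1 = €10
  Boise->Retailer3: 10 × €8 = €80
  Vail->Retailer2: 20 × €1 = €20
Total cost = €110.
Boise ships 20 of its 30, leaving 10.

10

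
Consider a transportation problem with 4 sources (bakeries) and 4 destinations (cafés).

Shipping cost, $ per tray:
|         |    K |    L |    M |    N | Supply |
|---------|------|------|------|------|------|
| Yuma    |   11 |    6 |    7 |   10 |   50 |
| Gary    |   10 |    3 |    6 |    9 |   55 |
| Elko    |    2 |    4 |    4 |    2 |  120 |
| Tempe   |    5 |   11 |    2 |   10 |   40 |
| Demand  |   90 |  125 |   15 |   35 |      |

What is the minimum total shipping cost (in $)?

An optimal shipping plan:
  Yuma→L: 50 × $6 = $300
  Gary→L: 55 × $3 = $165
  Elko→K: 65 × $2 = $130
  Elko→L: 20 × $4 = $80
  Elko→N: 35 × $2 = $70
  Tempe→K: 25 × $5 = $125
  Tempe→M: 15 × $2 = $30
Total = 300 + 165 + 130 + 80 + 70 + 125 + 30 = $900.

900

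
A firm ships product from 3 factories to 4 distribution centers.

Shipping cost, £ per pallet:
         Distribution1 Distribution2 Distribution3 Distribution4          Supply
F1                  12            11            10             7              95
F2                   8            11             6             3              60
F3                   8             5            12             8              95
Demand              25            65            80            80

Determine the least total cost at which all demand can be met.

1650

An optimal shipping plan:
  F1–Distribution3: 20 × £10 = £200
  F1–Distribution4: 75 × £7 = £525
  F2–Distribution3: 60 × £6 = £360
  F3–Distribution1: 25 × £8 = £200
  F3–Distribution2: 65 × £5 = £325
  F3–Distribution4: 5 × £8 = £40
Total = 200 + 525 + 360 + 200 + 325 + 40 = £1650.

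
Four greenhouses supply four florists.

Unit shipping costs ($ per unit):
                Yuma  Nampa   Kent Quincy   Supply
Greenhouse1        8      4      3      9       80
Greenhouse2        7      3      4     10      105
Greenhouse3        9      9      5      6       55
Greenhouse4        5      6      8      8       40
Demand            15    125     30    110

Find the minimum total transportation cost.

1360

A cheapest plan:
  Greenhouse1–Nampa: 20 × $4 = $80
  Greenhouse1–Kent: 30 × $3 = $90
  Greenhouse1–Quincy: 30 × $9 = $270
  Greenhouse2–Nampa: 105 × $3 = $315
  Greenhouse3–Quincy: 55 × $6 = $330
  Greenhouse4–Yuma: 15 × $5 = $75
  Greenhouse4–Quincy: 25 × $8 = $200
Total = 80 + 90 + 270 + 315 + 330 + 75 + 200 = $1360.
(Supply check: Greenhouse1 ships 80; Greenhouse2 ships 105; Greenhouse3 ships 55; Greenhouse4 ships 40.)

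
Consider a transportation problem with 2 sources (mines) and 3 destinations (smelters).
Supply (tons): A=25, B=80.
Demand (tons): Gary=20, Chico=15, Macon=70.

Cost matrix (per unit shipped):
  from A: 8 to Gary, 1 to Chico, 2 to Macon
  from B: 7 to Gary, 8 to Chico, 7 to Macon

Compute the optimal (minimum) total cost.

595

One minimum-cost allocation:
  A->Chico: 15 × 1 = 15
  A->Macon: 10 × 2 = 20
  B->Gary: 20 × 7 = 140
  B->Macon: 60 × 7 = 420
Total = 15 + 20 + 140 + 420 = 595.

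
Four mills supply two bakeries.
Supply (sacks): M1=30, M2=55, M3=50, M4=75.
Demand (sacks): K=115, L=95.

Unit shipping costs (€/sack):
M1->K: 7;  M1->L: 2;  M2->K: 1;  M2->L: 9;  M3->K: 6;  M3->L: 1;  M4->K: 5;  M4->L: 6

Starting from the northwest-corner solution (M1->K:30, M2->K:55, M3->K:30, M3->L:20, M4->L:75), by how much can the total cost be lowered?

Current plan cost = 30·7 + 55·1 + 30·6 + 20·1 + 75·6 = €915.
Optimal plan:
  M1->L: 30 × €2 = €60
  M2->K: 55 × €1 = €55
  M3->L: 50 × €1 = €50
  M4->K: 60 × €5 = €300
  M4->L: 15 × €6 = €90
Optimal cost = €555.
Saving = 915 − 555 = €360.

360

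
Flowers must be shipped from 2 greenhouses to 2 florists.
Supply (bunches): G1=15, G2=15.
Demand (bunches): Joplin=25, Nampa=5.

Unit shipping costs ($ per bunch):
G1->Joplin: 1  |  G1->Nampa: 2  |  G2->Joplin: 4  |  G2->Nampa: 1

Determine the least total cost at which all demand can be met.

An optimal shipping plan:
  G1->Joplin: 15 bunches
  G2->Joplin: 10 bunches
  G2->Nampa: 5 bunches
Total cost = $60.

60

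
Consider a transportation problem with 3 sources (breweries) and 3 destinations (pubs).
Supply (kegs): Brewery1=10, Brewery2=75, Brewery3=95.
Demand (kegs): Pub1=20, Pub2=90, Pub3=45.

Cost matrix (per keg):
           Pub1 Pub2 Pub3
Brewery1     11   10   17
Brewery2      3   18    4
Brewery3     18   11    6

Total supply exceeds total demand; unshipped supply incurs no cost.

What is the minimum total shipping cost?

Optimal allocation:
  Brewery1 to Pub2: 10 × 10 = 100
  Brewery2 to Pub1: 20 × 3 = 60
  Brewery2 to Pub3: 45 × 4 = 180
  Brewery3 to Pub2: 80 × 11 = 880
Total = 100 + 60 + 180 + 880 = 1220.
(Supply check: Brewery1 ships 10; Brewery2 ships 65; Brewery3 ships 80.)

1220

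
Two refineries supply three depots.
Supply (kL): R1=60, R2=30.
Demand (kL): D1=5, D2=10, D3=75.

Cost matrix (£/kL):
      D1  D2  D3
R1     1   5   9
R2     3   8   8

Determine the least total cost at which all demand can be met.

Optimal allocation:
  R1→D1: 5 × £1 = £5
  R1→D2: 10 × £5 = £50
  R1→D3: 45 × £9 = £405
  R2→D3: 30 × £8 = £240
Total = 5 + 50 + 405 + 240 = £700.
(Supply check: R1 ships 60; R2 ships 30.)

700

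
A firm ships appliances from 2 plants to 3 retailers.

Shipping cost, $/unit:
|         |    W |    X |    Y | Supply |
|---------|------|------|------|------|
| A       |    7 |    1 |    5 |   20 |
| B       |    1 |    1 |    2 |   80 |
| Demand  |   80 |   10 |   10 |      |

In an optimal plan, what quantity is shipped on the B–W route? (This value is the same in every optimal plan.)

Solving gives:
  A->X: 10 × $1 = $10
  A->Y: 10 × $5 = $50
  B->W: 80 × $1 = $80
Total cost = $140.
So B→W carries 80 units.

80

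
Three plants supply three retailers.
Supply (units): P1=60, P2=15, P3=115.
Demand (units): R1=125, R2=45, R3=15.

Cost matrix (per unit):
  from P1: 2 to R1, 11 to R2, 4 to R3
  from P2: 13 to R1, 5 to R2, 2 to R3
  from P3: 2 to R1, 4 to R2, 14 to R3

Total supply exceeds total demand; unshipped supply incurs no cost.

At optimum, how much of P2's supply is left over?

Minimum-cost shipments:
  P1–R1: 55 × 2 = 110
  P2–R3: 15 × 2 = 30
  P3–R1: 70 × 2 = 140
  P3–R2: 45 × 4 = 180
Total cost = 460.
P2 ships 15 of its 15, leaving 0.

0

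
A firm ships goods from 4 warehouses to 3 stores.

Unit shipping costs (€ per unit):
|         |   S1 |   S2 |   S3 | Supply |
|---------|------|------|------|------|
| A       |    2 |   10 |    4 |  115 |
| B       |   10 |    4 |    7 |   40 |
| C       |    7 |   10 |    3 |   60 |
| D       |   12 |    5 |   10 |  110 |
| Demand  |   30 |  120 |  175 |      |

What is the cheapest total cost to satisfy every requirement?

1380

An optimal shipping plan:
  A->S1: 30 × €2 = €60
  A->S3: 85 × €4 = €340
  B->S2: 10 × €4 = €40
  B->S3: 30 × €7 = €210
  C->S3: 60 × €3 = €180
  D->S2: 110 × €5 = €550
Total = 60 + 340 + 40 + 210 + 180 + 550 = €1380.
(Supply check: A ships 115; B ships 40; C ships 60; D ships 110.)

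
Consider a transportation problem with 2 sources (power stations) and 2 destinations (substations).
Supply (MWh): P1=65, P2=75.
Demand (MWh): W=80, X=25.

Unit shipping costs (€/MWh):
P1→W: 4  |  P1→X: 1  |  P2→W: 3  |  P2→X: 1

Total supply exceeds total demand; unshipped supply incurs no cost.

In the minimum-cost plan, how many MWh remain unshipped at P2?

0

An optimal plan:
  P1→W: 5 × €4 = €20
  P1→X: 25 × €1 = €25
  P2→W: 75 × €3 = €225
Total cost = €270.
P2 ships 75 of its 75, leaving 0.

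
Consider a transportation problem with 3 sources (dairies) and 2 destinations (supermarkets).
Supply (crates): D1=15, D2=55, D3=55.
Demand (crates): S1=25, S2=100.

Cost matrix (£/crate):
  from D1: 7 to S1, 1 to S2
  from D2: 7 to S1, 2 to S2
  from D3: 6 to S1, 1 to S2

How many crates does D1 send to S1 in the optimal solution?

Optimal shipments:
  D1 to S2: 15 × £1 = £15
  D2 to S1: 25 × £7 = £175
  D2 to S2: 30 × £2 = £60
  D3 to S2: 55 × £1 = £55
Total cost = £305.
The route D1→S1 is not used.

0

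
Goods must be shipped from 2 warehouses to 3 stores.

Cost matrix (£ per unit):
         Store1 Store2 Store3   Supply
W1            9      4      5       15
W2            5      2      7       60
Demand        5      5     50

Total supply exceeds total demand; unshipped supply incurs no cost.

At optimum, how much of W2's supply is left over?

15

An optimal plan:
  W1 to Store3: 15 × £5 = £75
  W2 to Store1: 5 × £5 = £25
  W2 to Store2: 5 × £2 = £10
  W2 to Store3: 35 × £7 = £245
Total cost = £355.
W2 ships 45 of its 60, leaving 15.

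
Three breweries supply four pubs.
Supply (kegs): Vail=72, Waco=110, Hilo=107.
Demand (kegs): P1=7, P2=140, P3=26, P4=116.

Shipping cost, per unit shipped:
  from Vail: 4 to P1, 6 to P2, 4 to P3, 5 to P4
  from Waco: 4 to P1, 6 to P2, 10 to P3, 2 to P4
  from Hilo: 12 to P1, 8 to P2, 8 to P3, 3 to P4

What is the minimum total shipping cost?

A cheapest plan:
  Vail–P2: 46 × 6 = 276
  Vail–P3: 26 × 4 = 104
  Waco–P1: 7 × 4 = 28
  Waco–P2: 94 × 6 = 564
  Waco–P4: 9 × 2 = 18
  Hilo–P4: 107 × 3 = 321
Total = 276 + 104 + 28 + 564 + 18 + 321 = 1311.
(Supply check: Vail ships 72; Waco ships 110; Hilo ships 107.)

1311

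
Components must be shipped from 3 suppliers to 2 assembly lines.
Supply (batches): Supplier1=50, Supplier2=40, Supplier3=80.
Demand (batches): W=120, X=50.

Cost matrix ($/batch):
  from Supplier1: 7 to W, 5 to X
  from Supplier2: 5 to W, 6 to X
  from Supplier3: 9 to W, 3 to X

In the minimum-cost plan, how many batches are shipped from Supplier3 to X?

The minimum-cost plan:
  Supplier1 to W: 50 × $7 = $350
  Supplier2 to W: 40 × $5 = $200
  Supplier3 to W: 30 × $9 = $270
  Supplier3 to X: 50 × $3 = $150
Total cost = $970.
So Supplier3→X carries 50 batches.

50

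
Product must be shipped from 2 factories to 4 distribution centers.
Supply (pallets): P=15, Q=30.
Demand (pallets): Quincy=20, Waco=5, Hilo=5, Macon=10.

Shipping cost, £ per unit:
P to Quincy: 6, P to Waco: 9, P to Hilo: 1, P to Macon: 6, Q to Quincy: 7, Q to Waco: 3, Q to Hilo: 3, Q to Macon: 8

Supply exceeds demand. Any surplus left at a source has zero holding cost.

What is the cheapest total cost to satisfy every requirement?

Optimal allocation:
  P->Hilo: 5 × £1 = £5
  P->Macon: 10 × £6 = £60
  Q->Quincy: 20 × £7 = £140
  Q->Waco: 5 × £3 = £15
Total = 5 + 60 + 140 + 15 = £220.

220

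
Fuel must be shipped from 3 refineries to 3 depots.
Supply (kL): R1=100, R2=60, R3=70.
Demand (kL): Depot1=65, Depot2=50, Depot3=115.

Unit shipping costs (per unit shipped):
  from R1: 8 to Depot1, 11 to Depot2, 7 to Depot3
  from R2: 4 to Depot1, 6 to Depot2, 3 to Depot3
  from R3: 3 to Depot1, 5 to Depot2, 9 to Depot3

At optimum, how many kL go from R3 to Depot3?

The minimum-cost plan:
  R1->Depot3: 100 × 7 = 700
  R2->Depot1: 45 × 4 = 180
  R2->Depot3: 15 × 3 = 45
  R3->Depot1: 20 × 3 = 60
  R3->Depot2: 50 × 5 = 250
Total cost = 1235.
The route R3→Depot3 is not used.

0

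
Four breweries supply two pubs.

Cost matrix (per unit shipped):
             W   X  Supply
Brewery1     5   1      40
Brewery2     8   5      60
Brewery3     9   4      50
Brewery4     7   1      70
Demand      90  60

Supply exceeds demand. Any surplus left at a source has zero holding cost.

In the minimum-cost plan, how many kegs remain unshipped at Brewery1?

Minimum-cost shipments:
  Brewery1 to W: 40 × 5 = 200
  Brewery2 to W: 40 × 8 = 320
  Brewery4 to W: 10 × 7 = 70
  Brewery4 to X: 60 × 1 = 60
Total cost = 650.
Brewery1 ships 40 of its 40, leaving 0.

0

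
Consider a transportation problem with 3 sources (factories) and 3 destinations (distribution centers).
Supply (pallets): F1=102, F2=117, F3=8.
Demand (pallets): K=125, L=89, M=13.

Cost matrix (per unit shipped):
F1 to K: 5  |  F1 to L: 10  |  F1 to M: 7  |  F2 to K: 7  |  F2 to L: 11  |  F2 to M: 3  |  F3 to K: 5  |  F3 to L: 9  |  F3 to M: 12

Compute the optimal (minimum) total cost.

1673

An optimal shipping plan:
  F1–K: 102 × 5 = 510
  F2–K: 23 × 7 = 161
  F2–L: 81 × 11 = 891
  F2–M: 13 × 3 = 39
  F3–L: 8 × 9 = 72
Total = 510 + 161 + 891 + 39 + 72 = 1673.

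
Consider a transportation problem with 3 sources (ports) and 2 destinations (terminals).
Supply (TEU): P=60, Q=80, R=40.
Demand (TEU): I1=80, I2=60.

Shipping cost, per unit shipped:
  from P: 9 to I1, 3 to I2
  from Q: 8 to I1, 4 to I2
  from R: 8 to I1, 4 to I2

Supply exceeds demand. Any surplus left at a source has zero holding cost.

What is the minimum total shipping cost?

820

A cheapest plan:
  P to I2: 60 TEU
  Q to I1: 40 TEU
  R to I1: 40 TEU
Total cost = 820.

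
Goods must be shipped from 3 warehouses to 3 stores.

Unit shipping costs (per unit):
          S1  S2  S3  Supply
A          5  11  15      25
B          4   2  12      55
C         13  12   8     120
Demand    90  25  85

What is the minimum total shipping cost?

1430

An optimal shipping plan:
  A–S1: 25 × 5 = 125
  B–S1: 30 × 4 = 120
  B–S2: 25 × 2 = 50
  C–S1: 35 × 13 = 455
  C–S3: 85 × 8 = 680
Total = 125 + 120 + 50 + 455 + 680 = 1430.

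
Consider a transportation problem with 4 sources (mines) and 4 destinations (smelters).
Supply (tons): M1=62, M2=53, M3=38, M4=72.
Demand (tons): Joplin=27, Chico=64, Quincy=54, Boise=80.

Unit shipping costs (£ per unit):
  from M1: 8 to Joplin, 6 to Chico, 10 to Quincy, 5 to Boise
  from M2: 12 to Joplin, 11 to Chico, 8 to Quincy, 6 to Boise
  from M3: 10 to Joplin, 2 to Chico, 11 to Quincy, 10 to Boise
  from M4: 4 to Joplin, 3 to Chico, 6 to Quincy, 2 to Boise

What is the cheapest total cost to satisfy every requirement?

A cheapest plan:
  M1→Chico: 26 × £6 = £156
  M1→Boise: 36 × £5 = £180
  M2→Quincy: 53 × £8 = £424
  M3→Chico: 38 × £2 = £76
  M4→Joplin: 27 × £4 = £108
  M4→Quincy: 1 × £6 = £6
  M4→Boise: 44 × £2 = £88
Total = 156 + 180 + 424 + 76 + 108 + 6 + 88 = £1038.

1038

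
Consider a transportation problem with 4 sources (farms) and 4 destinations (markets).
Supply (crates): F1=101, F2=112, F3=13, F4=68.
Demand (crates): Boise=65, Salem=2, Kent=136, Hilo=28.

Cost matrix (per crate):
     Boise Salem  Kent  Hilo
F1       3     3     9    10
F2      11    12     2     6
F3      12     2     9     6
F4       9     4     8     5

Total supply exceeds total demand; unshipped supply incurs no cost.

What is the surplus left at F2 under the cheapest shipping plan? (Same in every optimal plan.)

0

Minimum-cost shipments:
  F1->Boise: 65 × 3 = 195
  F2->Kent: 112 × 2 = 224
  F3->Salem: 2 × 2 = 4
  F4->Kent: 24 × 8 = 192
  F4->Hilo: 28 × 5 = 140
Total cost = 755.
F2 ships 112 of its 112, leaving 0.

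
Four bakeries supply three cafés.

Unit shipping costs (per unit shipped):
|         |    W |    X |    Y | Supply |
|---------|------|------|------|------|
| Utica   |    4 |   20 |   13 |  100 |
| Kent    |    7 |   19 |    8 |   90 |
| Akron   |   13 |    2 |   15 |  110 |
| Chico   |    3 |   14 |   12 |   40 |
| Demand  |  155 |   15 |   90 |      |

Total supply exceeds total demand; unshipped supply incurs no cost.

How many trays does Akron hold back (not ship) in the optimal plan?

Minimum-cost shipments:
  Utica->W: 100 trays
  Kent->Y: 90 trays
  Akron->W: 15 trays
  Akron->X: 15 trays
  Chico->W: 40 trays
Total cost = 1465.
Akron ships 30 of its 110, leaving 80.

80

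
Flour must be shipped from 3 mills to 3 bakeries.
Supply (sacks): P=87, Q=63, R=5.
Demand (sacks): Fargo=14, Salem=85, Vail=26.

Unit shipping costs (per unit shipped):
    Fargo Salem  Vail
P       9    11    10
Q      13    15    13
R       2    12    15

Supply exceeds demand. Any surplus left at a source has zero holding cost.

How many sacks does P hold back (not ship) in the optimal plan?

Minimum-cost shipments:
  P to Fargo: 2 × 9 = 18
  P to Salem: 85 × 11 = 935
  Q to Fargo: 7 × 13 = 91
  Q to Vail: 26 × 13 = 338
  R to Fargo: 5 × 2 = 10
Total cost = 1392.
P ships 87 of its 87, leaving 0.

0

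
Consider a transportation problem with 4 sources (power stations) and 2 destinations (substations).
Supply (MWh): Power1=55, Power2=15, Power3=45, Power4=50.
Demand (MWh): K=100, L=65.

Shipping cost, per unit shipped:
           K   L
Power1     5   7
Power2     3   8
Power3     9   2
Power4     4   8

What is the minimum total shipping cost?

An optimal shipping plan:
  Power1 to K: 35 × 5 = 175
  Power1 to L: 20 × 7 = 140
  Power2 to K: 15 × 3 = 45
  Power3 to L: 45 × 2 = 90
  Power4 to K: 50 × 4 = 200
Total = 175 + 140 + 45 + 90 + 200 = 650.

650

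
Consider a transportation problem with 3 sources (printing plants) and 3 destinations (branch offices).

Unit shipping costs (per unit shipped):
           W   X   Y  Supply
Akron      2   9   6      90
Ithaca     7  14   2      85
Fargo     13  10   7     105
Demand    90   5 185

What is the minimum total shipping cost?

Optimal allocation:
  Akron->W: 90 × 2 = 180
  Ithaca->Y: 85 × 2 = 170
  Fargo->X: 5 × 10 = 50
  Fargo->Y: 100 × 7 = 700
Total = 180 + 170 + 50 + 700 = 1100.
(Supply check: Akron ships 90; Ithaca ships 85; Fargo ships 105.)

1100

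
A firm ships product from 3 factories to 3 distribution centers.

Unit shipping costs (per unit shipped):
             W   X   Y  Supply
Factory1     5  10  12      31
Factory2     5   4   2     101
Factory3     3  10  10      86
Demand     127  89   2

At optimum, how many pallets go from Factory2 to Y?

Optimal shipments:
  Factory1->W: 31 × 5 = 155
  Factory2->W: 10 × 5 = 50
  Factory2->X: 89 × 4 = 356
  Factory2->Y: 2 × 2 = 4
  Factory3->W: 86 × 3 = 258
Total cost = 823.
So Factory2→Y carries 2 pallets.

2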